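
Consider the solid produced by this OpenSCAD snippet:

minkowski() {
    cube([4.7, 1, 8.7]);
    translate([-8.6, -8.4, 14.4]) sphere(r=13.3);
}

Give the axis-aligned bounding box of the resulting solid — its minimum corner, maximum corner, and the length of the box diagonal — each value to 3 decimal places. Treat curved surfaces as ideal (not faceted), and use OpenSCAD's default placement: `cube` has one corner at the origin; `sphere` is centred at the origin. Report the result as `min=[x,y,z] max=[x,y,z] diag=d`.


A = translate([-8.6, -8.4, 14.4]) sphere(r=13.3) → bbox [-21.9,-21.7,1.1] .. [4.7,4.9,27.7]
B = cube([4.7, 1, 8.7]) → bbox [0,0,0] .. [4.7,1,8.7]
lo = A.lo+B.lo = [-21.9+0, -21.7+0, 1.1+0] = [-21.900,-21.700,1.100]
hi = A.hi+B.hi = [4.7+4.7, 4.9+1, 27.7+8.7] = [9.400,5.900,36.400]
diag = √(31.3²+27.6²+35.3²) = √2987.54 = 54.658

min=[-21.900,-21.700,1.100] max=[9.400,5.900,36.400] diag=54.658


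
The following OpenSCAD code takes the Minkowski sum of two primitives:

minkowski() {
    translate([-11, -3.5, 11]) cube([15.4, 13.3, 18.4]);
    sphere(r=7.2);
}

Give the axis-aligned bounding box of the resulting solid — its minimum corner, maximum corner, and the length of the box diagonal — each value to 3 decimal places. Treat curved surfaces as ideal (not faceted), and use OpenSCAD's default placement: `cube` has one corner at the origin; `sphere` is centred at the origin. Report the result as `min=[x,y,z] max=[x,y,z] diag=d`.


min=[-18.200,-10.700,3.800] max=[11.600,17.000,36.600] diag=52.261

A = translate([-11, -3.5, 11]) cube([15.4, 13.3, 18.4]) → bbox [-11,-3.5,11] .. [4.4,9.8,29.4]
B = sphere(r=7.2) → bbox [-7.2,-7.2,-7.2] .. [7.2,7.2,7.2]
lo = A.lo+B.lo = [-11-7.2, -3.5-7.2, 11-7.2] = [-18.200,-10.700,3.800]
hi = A.hi+B.hi = [4.4+7.2, 9.8+7.2, 29.4+7.2] = [11.600,17.000,36.600]
diag = √(29.8²+27.7²+32.8²) = √2731.17 = 52.261


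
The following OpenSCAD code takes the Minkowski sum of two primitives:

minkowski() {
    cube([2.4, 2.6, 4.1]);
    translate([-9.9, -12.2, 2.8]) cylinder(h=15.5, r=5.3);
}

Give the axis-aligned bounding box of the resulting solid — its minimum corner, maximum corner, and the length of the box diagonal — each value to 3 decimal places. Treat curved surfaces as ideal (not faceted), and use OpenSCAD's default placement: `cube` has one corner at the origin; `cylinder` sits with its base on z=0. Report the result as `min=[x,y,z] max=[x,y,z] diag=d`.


A = translate([-9.9, -12.2, 2.8]) cylinder(h=15.5, r=5.3) → bbox [-15.2,-17.5,2.8] .. [-4.6,-6.9,18.3]
B = cube([2.4, 2.6, 4.1]) → bbox [0,0,0] .. [2.4,2.6,4.1]
lo = A.lo+B.lo = [-15.2+0, -17.5+0, 2.8+0] = [-15.200,-17.500,2.800]
hi = A.hi+B.hi = [-4.6+2.4, -6.9+2.6, 18.3+4.1] = [-2.200,-4.300,22.400]
diag = √(13²+13.2²+19.6²) = √727.4 = 26.970

min=[-15.200,-17.500,2.800] max=[-2.200,-4.300,22.400] diag=26.970


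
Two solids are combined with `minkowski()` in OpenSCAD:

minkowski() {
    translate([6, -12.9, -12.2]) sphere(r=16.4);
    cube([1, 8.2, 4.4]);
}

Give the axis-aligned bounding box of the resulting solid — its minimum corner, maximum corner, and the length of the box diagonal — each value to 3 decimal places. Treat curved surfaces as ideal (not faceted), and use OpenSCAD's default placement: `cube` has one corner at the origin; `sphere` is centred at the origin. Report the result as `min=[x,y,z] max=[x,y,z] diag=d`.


min=[-10.400,-29.300,-28.600] max=[23.400,11.700,8.600] diag=64.864

A = translate([6, -12.9, -12.2]) sphere(r=16.4) → bbox [-10.4,-29.3,-28.6] .. [22.4,3.5,4.2]
B = cube([1, 8.2, 4.4]) → bbox [0,0,0] .. [1,8.2,4.4]
lo = A.lo+B.lo = [-10.4+0, -29.3+0, -28.6+0] = [-10.400,-29.300,-28.600]
hi = A.hi+B.hi = [22.4+1, 3.5+8.2, 4.2+4.4] = [23.400,11.700,8.600]
diag = √(33.8²+41²+37.2²) = √4207.28 = 64.864


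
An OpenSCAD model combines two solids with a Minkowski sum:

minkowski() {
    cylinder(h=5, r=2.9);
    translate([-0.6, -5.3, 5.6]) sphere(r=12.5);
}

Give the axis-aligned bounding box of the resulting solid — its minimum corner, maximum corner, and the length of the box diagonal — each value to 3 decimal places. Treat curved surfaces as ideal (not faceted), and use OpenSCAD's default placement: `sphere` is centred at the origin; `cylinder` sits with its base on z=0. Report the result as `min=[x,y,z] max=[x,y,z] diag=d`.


min=[-16.000,-20.700,-6.900] max=[14.800,10.100,23.100] diag=52.889

A = translate([-0.6, -5.3, 5.6]) sphere(r=12.5) → bbox [-13.1,-17.8,-6.9] .. [11.9,7.2,18.1]
B = cylinder(h=5, r=2.9) → bbox [-2.9,-2.9,0] .. [2.9,2.9,5]
lo = A.lo+B.lo = [-13.1-2.9, -17.8-2.9, -6.9+0] = [-16.000,-20.700,-6.900]
hi = A.hi+B.hi = [11.9+2.9, 7.2+2.9, 18.1+5] = [14.800,10.100,23.100]
diag = √(30.8²+30.8²+30²) = √2797.28 = 52.889


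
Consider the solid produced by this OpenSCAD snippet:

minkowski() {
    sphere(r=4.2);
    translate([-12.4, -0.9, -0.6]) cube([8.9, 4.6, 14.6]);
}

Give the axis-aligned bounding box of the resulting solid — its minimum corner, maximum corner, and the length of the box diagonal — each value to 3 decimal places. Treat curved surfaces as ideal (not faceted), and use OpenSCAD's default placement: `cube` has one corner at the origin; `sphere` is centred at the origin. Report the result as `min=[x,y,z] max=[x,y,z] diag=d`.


A = translate([-12.4, -0.9, -0.6]) cube([8.9, 4.6, 14.6]) → bbox [-12.4,-0.9,-0.6] .. [-3.5,3.7,14]
B = sphere(r=4.2) → bbox [-4.2,-4.2,-4.2] .. [4.2,4.2,4.2]
lo = A.lo+B.lo = [-12.4-4.2, -0.9-4.2, -0.6-4.2] = [-16.600,-5.100,-4.800]
hi = A.hi+B.hi = [-3.5+4.2, 3.7+4.2, 14+4.2] = [0.700,7.900,18.200]
diag = √(17.3²+13²+23²) = √997.29 = 31.580

min=[-16.600,-5.100,-4.800] max=[0.700,7.900,18.200] diag=31.580


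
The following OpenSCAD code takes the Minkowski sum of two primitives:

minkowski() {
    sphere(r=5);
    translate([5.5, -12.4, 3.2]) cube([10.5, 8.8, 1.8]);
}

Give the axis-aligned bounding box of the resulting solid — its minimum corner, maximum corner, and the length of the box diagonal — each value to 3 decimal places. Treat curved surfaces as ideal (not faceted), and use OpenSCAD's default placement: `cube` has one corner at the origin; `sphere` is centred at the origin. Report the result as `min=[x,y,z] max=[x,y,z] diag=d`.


A = translate([5.5, -12.4, 3.2]) cube([10.5, 8.8, 1.8]) → bbox [5.5,-12.4,3.2] .. [16,-3.6,5]
B = sphere(r=5) → bbox [-5,-5,-5] .. [5,5,5]
lo = A.lo+B.lo = [5.5-5, -12.4-5, 3.2-5] = [0.500,-17.400,-1.800]
hi = A.hi+B.hi = [16+5, -3.6+5, 5+5] = [21.000,1.400,10.000]
diag = √(20.5²+18.8²+11.8²) = √912.93 = 30.215

min=[0.500,-17.400,-1.800] max=[21.000,1.400,10.000] diag=30.215


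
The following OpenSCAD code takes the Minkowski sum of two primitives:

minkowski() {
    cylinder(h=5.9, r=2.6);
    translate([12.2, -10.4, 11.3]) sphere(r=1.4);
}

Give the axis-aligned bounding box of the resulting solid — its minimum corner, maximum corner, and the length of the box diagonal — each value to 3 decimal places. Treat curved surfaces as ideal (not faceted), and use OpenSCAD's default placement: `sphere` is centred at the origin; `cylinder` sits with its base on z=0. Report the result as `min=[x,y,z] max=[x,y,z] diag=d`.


A = translate([12.2, -10.4, 11.3]) sphere(r=1.4) → bbox [10.8,-11.8,9.9] .. [13.6,-9,12.7]
B = cylinder(h=5.9, r=2.6) → bbox [-2.6,-2.6,0] .. [2.6,2.6,5.9]
lo = A.lo+B.lo = [10.8-2.6, -11.8-2.6, 9.9+0] = [8.200,-14.400,9.900]
hi = A.hi+B.hi = [13.6+2.6, -9+2.6, 12.7+5.9] = [16.200,-6.400,18.600]
diag = √(8²+8²+8.7²) = √203.69 = 14.272

min=[8.200,-14.400,9.900] max=[16.200,-6.400,18.600] diag=14.272


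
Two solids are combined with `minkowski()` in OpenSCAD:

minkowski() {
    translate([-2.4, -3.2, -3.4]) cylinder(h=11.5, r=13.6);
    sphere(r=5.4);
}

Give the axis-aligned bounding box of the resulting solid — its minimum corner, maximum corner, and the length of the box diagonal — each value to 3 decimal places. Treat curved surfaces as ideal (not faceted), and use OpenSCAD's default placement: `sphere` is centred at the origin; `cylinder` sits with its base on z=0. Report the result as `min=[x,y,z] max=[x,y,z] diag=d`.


A = translate([-2.4, -3.2, -3.4]) cylinder(h=11.5, r=13.6) → bbox [-16,-16.8,-3.4] .. [11.2,10.4,8.1]
B = sphere(r=5.4) → bbox [-5.4,-5.4,-5.4] .. [5.4,5.4,5.4]
lo = A.lo+B.lo = [-16-5.4, -16.8-5.4, -3.4-5.4] = [-21.400,-22.200,-8.800]
hi = A.hi+B.hi = [11.2+5.4, 10.4+5.4, 8.1+5.4] = [16.600,15.800,13.500]
diag = √(38²+38²+22.3²) = √3385.29 = 58.183

min=[-21.400,-22.200,-8.800] max=[16.600,15.800,13.500] diag=58.183


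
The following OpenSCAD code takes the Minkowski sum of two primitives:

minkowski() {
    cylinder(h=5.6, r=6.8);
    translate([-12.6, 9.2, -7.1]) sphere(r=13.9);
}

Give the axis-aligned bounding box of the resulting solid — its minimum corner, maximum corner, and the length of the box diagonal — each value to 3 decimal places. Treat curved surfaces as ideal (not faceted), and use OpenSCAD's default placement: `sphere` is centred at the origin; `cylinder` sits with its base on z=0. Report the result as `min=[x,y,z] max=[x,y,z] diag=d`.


A = translate([-12.6, 9.2, -7.1]) sphere(r=13.9) → bbox [-26.5,-4.7,-21] .. [1.3,23.1,6.8]
B = cylinder(h=5.6, r=6.8) → bbox [-6.8,-6.8,0] .. [6.8,6.8,5.6]
lo = A.lo+B.lo = [-26.5-6.8, -4.7-6.8, -21+0] = [-33.300,-11.500,-21.000]
hi = A.hi+B.hi = [1.3+6.8, 23.1+6.8, 6.8+5.6] = [8.100,29.900,12.400]
diag = √(41.4²+41.4²+33.4²) = √4543.48 = 67.405

min=[-33.300,-11.500,-21.000] max=[8.100,29.900,12.400] diag=67.405


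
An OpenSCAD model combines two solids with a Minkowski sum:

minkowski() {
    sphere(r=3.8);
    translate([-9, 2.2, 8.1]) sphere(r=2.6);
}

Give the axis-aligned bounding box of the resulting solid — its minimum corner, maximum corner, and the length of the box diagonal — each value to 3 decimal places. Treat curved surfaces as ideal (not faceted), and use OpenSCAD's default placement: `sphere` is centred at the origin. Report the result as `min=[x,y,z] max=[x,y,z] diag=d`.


min=[-15.400,-4.200,1.700] max=[-2.600,8.600,14.500] diag=22.170

A = translate([-9, 2.2, 8.1]) sphere(r=2.6) → bbox [-11.6,-0.4,5.5] .. [-6.4,4.8,10.7]
B = sphere(r=3.8) → bbox [-3.8,-3.8,-3.8] .. [3.8,3.8,3.8]
lo = A.lo+B.lo = [-11.6-3.8, -0.4-3.8, 5.5-3.8] = [-15.400,-4.200,1.700]
hi = A.hi+B.hi = [-6.4+3.8, 4.8+3.8, 10.7+3.8] = [-2.600,8.600,14.500]
diag = √(12.8²+12.8²+12.8²) = √491.52 = 22.170


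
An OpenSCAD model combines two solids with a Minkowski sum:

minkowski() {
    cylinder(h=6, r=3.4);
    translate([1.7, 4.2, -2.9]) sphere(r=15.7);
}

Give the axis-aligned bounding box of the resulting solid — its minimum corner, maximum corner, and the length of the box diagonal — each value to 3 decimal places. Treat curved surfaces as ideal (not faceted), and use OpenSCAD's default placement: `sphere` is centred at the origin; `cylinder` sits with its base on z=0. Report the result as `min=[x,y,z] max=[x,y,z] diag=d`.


A = translate([1.7, 4.2, -2.9]) sphere(r=15.7) → bbox [-14,-11.5,-18.6] .. [17.4,19.9,12.8]
B = cylinder(h=6, r=3.4) → bbox [-3.4,-3.4,0] .. [3.4,3.4,6]
lo = A.lo+B.lo = [-14-3.4, -11.5-3.4, -18.6+0] = [-17.400,-14.900,-18.600]
hi = A.hi+B.hi = [17.4+3.4, 19.9+3.4, 12.8+6] = [20.800,23.300,18.800]
diag = √(38.2²+38.2²+37.4²) = √4317.24 = 65.706

min=[-17.400,-14.900,-18.600] max=[20.800,23.300,18.800] diag=65.706


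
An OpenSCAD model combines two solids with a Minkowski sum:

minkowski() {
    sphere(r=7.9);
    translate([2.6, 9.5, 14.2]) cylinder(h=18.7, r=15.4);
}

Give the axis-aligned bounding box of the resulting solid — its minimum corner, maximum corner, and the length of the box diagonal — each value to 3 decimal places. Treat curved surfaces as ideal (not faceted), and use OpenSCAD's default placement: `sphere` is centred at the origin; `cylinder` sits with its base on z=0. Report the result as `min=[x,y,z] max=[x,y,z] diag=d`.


A = translate([2.6, 9.5, 14.2]) cylinder(h=18.7, r=15.4) → bbox [-12.8,-5.9,14.2] .. [18,24.9,32.9]
B = sphere(r=7.9) → bbox [-7.9,-7.9,-7.9] .. [7.9,7.9,7.9]
lo = A.lo+B.lo = [-12.8-7.9, -5.9-7.9, 14.2-7.9] = [-20.700,-13.800,6.300]
hi = A.hi+B.hi = [18+7.9, 24.9+7.9, 32.9+7.9] = [25.900,32.800,40.800]
diag = √(46.6²+46.6²+34.5²) = √5533.37 = 74.387

min=[-20.700,-13.800,6.300] max=[25.900,32.800,40.800] diag=74.387


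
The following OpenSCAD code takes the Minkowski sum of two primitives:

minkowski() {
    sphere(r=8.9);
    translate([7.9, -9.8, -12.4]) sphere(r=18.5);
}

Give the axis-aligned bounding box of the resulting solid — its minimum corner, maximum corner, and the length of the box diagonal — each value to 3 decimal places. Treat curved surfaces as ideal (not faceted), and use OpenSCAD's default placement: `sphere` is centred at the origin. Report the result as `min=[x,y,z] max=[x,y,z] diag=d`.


min=[-19.500,-37.200,-39.800] max=[35.300,17.600,15.000] diag=94.916

A = translate([7.9, -9.8, -12.4]) sphere(r=18.5) → bbox [-10.6,-28.3,-30.9] .. [26.4,8.7,6.1]
B = sphere(r=8.9) → bbox [-8.9,-8.9,-8.9] .. [8.9,8.9,8.9]
lo = A.lo+B.lo = [-10.6-8.9, -28.3-8.9, -30.9-8.9] = [-19.500,-37.200,-39.800]
hi = A.hi+B.hi = [26.4+8.9, 8.7+8.9, 6.1+8.9] = [35.300,17.600,15.000]
diag = √(54.8²+54.8²+54.8²) = √9009.12 = 94.916


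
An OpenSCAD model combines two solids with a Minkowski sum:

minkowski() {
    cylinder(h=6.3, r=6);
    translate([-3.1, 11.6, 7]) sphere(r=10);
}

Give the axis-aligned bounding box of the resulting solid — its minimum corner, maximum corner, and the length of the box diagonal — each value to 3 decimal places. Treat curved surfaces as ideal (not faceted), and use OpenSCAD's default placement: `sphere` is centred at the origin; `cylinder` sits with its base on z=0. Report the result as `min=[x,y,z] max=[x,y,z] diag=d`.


A = translate([-3.1, 11.6, 7]) sphere(r=10) → bbox [-13.1,1.6,-3] .. [6.9,21.6,17]
B = cylinder(h=6.3, r=6) → bbox [-6,-6,0] .. [6,6,6.3]
lo = A.lo+B.lo = [-13.1-6, 1.6-6, -3+0] = [-19.100,-4.400,-3.000]
hi = A.hi+B.hi = [6.9+6, 21.6+6, 17+6.3] = [12.900,27.600,23.300]
diag = √(32²+32²+26.3²) = √2739.69 = 52.342

min=[-19.100,-4.400,-3.000] max=[12.900,27.600,23.300] diag=52.342


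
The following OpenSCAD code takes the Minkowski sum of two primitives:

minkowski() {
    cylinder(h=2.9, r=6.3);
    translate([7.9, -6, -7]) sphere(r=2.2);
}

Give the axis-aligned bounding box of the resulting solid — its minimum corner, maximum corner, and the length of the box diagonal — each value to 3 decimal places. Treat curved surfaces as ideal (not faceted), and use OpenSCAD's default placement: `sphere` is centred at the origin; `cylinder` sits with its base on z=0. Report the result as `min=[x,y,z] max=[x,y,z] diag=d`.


min=[-0.600,-14.500,-9.200] max=[16.400,2.500,-1.900] diag=25.125

A = translate([7.9, -6, -7]) sphere(r=2.2) → bbox [5.7,-8.2,-9.2] .. [10.1,-3.8,-4.8]
B = cylinder(h=2.9, r=6.3) → bbox [-6.3,-6.3,0] .. [6.3,6.3,2.9]
lo = A.lo+B.lo = [5.7-6.3, -8.2-6.3, -9.2+0] = [-0.600,-14.500,-9.200]
hi = A.hi+B.hi = [10.1+6.3, -3.8+6.3, -4.8+2.9] = [16.400,2.500,-1.900]
diag = √(17²+17²+7.3²) = √631.29 = 25.125


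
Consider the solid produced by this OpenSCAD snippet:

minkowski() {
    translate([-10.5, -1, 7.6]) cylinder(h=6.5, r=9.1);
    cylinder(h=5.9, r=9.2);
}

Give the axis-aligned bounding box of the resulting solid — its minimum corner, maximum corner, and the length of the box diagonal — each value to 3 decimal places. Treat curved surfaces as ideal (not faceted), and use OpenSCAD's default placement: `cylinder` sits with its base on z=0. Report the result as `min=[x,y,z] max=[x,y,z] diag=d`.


min=[-28.800,-19.300,7.600] max=[7.800,17.300,20.000] diag=53.225

A = translate([-10.5, -1, 7.6]) cylinder(h=6.5, r=9.1) → bbox [-19.6,-10.1,7.6] .. [-1.4,8.1,14.1]
B = cylinder(h=5.9, r=9.2) → bbox [-9.2,-9.2,0] .. [9.2,9.2,5.9]
lo = A.lo+B.lo = [-19.6-9.2, -10.1-9.2, 7.6+0] = [-28.800,-19.300,7.600]
hi = A.hi+B.hi = [-1.4+9.2, 8.1+9.2, 14.1+5.9] = [7.800,17.300,20.000]
diag = √(36.6²+36.6²+12.4²) = √2832.88 = 53.225


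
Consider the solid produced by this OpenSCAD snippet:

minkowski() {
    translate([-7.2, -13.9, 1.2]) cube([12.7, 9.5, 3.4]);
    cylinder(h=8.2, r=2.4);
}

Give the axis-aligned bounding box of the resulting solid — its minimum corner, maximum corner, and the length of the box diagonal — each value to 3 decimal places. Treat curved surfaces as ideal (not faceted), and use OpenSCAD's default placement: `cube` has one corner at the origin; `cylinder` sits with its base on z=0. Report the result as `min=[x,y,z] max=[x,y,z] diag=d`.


A = translate([-7.2, -13.9, 1.2]) cube([12.7, 9.5, 3.4]) → bbox [-7.2,-13.9,1.2] .. [5.5,-4.4,4.6]
B = cylinder(h=8.2, r=2.4) → bbox [-2.4,-2.4,0] .. [2.4,2.4,8.2]
lo = A.lo+B.lo = [-7.2-2.4, -13.9-2.4, 1.2+0] = [-9.600,-16.300,1.200]
hi = A.hi+B.hi = [5.5+2.4, -4.4+2.4, 4.6+8.2] = [7.900,-2.000,12.800]
diag = √(17.5²+14.3²+11.6²) = √645.3 = 25.403

min=[-9.600,-16.300,1.200] max=[7.900,-2.000,12.800] diag=25.403


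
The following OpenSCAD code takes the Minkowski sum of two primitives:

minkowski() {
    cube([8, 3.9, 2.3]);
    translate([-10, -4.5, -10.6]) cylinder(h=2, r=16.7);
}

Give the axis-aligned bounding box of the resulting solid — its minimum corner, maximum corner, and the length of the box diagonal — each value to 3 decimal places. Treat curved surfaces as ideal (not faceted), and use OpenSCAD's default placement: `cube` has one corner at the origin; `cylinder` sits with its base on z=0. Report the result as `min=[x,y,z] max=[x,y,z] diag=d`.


min=[-26.700,-21.200,-10.600] max=[14.700,16.100,-6.300] diag=55.890

A = translate([-10, -4.5, -10.6]) cylinder(h=2, r=16.7) → bbox [-26.7,-21.2,-10.6] .. [6.7,12.2,-8.6]
B = cube([8, 3.9, 2.3]) → bbox [0,0,0] .. [8,3.9,2.3]
lo = A.lo+B.lo = [-26.7+0, -21.2+0, -10.6+0] = [-26.700,-21.200,-10.600]
hi = A.hi+B.hi = [6.7+8, 12.2+3.9, -8.6+2.3] = [14.700,16.100,-6.300]
diag = √(41.4²+37.3²+4.3²) = √3123.74 = 55.890


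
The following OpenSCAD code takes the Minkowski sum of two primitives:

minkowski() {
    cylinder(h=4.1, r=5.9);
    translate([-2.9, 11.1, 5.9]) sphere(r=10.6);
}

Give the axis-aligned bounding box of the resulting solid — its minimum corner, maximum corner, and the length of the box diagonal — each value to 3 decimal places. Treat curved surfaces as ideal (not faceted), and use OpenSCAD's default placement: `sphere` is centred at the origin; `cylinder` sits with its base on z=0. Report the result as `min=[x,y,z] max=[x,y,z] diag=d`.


min=[-19.400,-5.400,-4.700] max=[13.600,27.600,20.600] diag=53.086

A = translate([-2.9, 11.1, 5.9]) sphere(r=10.6) → bbox [-13.5,0.5,-4.7] .. [7.7,21.7,16.5]
B = cylinder(h=4.1, r=5.9) → bbox [-5.9,-5.9,0] .. [5.9,5.9,4.1]
lo = A.lo+B.lo = [-13.5-5.9, 0.5-5.9, -4.7+0] = [-19.400,-5.400,-4.700]
hi = A.hi+B.hi = [7.7+5.9, 21.7+5.9, 16.5+4.1] = [13.600,27.600,20.600]
diag = √(33²+33²+25.3²) = √2818.09 = 53.086


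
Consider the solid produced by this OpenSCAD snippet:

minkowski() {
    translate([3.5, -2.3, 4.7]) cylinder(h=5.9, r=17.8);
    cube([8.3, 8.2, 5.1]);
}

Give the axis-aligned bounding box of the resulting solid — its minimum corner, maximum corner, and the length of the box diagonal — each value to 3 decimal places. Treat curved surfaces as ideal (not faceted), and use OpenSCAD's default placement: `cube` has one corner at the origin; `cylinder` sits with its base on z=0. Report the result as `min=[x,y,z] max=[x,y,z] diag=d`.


min=[-14.300,-20.100,4.700] max=[29.600,23.700,15.700] diag=62.981

A = translate([3.5, -2.3, 4.7]) cylinder(h=5.9, r=17.8) → bbox [-14.3,-20.1,4.7] .. [21.3,15.5,10.6]
B = cube([8.3, 8.2, 5.1]) → bbox [0,0,0] .. [8.3,8.2,5.1]
lo = A.lo+B.lo = [-14.3+0, -20.1+0, 4.7+0] = [-14.300,-20.100,4.700]
hi = A.hi+B.hi = [21.3+8.3, 15.5+8.2, 10.6+5.1] = [29.600,23.700,15.700]
diag = √(43.9²+43.8²+11²) = √3966.65 = 62.981


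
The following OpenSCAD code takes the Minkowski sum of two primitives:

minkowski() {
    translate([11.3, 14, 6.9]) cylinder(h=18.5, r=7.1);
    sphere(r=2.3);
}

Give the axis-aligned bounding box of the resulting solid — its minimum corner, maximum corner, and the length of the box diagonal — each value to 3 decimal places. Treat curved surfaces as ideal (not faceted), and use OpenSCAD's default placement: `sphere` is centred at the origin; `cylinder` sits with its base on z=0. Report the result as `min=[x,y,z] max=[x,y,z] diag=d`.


min=[1.900,4.600,4.600] max=[20.700,23.400,27.700] diag=35.221

A = translate([11.3, 14, 6.9]) cylinder(h=18.5, r=7.1) → bbox [4.2,6.9,6.9] .. [18.4,21.1,25.4]
B = sphere(r=2.3) → bbox [-2.3,-2.3,-2.3] .. [2.3,2.3,2.3]
lo = A.lo+B.lo = [4.2-2.3, 6.9-2.3, 6.9-2.3] = [1.900,4.600,4.600]
hi = A.hi+B.hi = [18.4+2.3, 21.1+2.3, 25.4+2.3] = [20.700,23.400,27.700]
diag = √(18.8²+18.8²+23.1²) = √1240.49 = 35.221


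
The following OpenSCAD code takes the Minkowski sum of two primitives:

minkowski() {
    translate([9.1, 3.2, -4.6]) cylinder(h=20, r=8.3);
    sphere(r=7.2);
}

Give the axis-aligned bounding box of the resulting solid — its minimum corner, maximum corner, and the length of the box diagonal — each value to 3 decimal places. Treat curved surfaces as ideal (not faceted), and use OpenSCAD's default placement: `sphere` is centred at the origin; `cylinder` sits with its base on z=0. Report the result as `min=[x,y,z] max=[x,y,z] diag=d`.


min=[-6.400,-12.300,-11.800] max=[24.600,18.700,22.600] diag=55.726

A = translate([9.1, 3.2, -4.6]) cylinder(h=20, r=8.3) → bbox [0.8,-5.1,-4.6] .. [17.4,11.5,15.4]
B = sphere(r=7.2) → bbox [-7.2,-7.2,-7.2] .. [7.2,7.2,7.2]
lo = A.lo+B.lo = [0.8-7.2, -5.1-7.2, -4.6-7.2] = [-6.400,-12.300,-11.800]
hi = A.hi+B.hi = [17.4+7.2, 11.5+7.2, 15.4+7.2] = [24.600,18.700,22.600]
diag = √(31²+31²+34.4²) = √3105.36 = 55.726


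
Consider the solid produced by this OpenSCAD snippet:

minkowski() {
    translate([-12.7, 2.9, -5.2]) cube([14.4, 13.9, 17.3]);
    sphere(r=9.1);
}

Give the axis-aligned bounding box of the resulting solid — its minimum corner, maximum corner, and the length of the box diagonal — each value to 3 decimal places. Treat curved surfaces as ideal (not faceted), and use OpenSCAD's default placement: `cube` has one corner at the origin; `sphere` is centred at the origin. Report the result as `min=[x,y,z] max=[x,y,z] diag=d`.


min=[-21.800,-6.200,-14.300] max=[10.800,25.900,21.200] diag=57.909

A = translate([-12.7, 2.9, -5.2]) cube([14.4, 13.9, 17.3]) → bbox [-12.7,2.9,-5.2] .. [1.7,16.8,12.1]
B = sphere(r=9.1) → bbox [-9.1,-9.1,-9.1] .. [9.1,9.1,9.1]
lo = A.lo+B.lo = [-12.7-9.1, 2.9-9.1, -5.2-9.1] = [-21.800,-6.200,-14.300]
hi = A.hi+B.hi = [1.7+9.1, 16.8+9.1, 12.1+9.1] = [10.800,25.900,21.200]
diag = √(32.6²+32.1²+35.5²) = √3353.42 = 57.909


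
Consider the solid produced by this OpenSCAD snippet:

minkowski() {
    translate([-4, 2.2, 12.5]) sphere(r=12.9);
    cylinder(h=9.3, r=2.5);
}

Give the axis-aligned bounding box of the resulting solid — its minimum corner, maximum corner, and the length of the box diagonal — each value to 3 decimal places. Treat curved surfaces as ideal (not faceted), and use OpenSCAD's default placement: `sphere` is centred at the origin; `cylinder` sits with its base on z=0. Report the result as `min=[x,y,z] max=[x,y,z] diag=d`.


min=[-19.400,-13.200,-0.400] max=[11.400,17.600,34.700] diag=55.940

A = translate([-4, 2.2, 12.5]) sphere(r=12.9) → bbox [-16.9,-10.7,-0.4] .. [8.9,15.1,25.4]
B = cylinder(h=9.3, r=2.5) → bbox [-2.5,-2.5,0] .. [2.5,2.5,9.3]
lo = A.lo+B.lo = [-16.9-2.5, -10.7-2.5, -0.4+0] = [-19.400,-13.200,-0.400]
hi = A.hi+B.hi = [8.9+2.5, 15.1+2.5, 25.4+9.3] = [11.400,17.600,34.700]
diag = √(30.8²+30.8²+35.1²) = √3129.29 = 55.940


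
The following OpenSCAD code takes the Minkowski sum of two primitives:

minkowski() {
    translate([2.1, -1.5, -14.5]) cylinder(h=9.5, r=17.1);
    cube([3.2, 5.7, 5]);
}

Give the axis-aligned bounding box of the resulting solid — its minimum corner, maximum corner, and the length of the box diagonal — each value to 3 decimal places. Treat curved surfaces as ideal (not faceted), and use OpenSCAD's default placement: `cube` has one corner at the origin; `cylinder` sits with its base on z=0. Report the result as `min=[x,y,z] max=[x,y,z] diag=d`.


A = translate([2.1, -1.5, -14.5]) cylinder(h=9.5, r=17.1) → bbox [-15,-18.6,-14.5] .. [19.2,15.6,-5]
B = cube([3.2, 5.7, 5]) → bbox [0,0,0] .. [3.2,5.7,5]
lo = A.lo+B.lo = [-15+0, -18.6+0, -14.5+0] = [-15.000,-18.600,-14.500]
hi = A.hi+B.hi = [19.2+3.2, 15.6+5.7, -5+5] = [22.400,21.300,0.000]
diag = √(37.4²+39.9²+14.5²) = √3201.02 = 56.578

min=[-15.000,-18.600,-14.500] max=[22.400,21.300,0.000] diag=56.578


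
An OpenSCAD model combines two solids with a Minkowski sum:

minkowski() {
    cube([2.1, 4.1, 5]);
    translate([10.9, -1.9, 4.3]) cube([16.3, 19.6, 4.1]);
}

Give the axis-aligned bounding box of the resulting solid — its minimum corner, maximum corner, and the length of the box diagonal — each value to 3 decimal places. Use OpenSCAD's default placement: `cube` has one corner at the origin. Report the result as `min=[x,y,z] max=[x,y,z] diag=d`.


min=[10.900,-1.900,4.300] max=[29.300,21.800,13.400] diag=31.354

A = translate([10.9, -1.9, 4.3]) cube([16.3, 19.6, 4.1]) → bbox [10.9,-1.9,4.3] .. [27.2,17.7,8.4]
B = cube([2.1, 4.1, 5]) → bbox [0,0,0] .. [2.1,4.1,5]
lo = A.lo+B.lo = [10.9+0, -1.9+0, 4.3+0] = [10.900,-1.900,4.300]
hi = A.hi+B.hi = [27.2+2.1, 17.7+4.1, 8.4+5] = [29.300,21.800,13.400]
diag = √(18.4²+23.7²+9.1²) = √983.06 = 31.354


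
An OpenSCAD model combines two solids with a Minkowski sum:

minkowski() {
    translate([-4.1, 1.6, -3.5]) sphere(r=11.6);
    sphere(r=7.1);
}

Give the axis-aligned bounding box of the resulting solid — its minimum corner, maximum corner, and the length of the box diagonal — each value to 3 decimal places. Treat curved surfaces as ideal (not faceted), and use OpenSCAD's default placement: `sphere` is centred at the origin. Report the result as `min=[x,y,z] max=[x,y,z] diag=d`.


min=[-22.800,-17.100,-22.200] max=[14.600,20.300,15.200] diag=64.779

A = translate([-4.1, 1.6, -3.5]) sphere(r=11.6) → bbox [-15.7,-10,-15.1] .. [7.5,13.2,8.1]
B = sphere(r=7.1) → bbox [-7.1,-7.1,-7.1] .. [7.1,7.1,7.1]
lo = A.lo+B.lo = [-15.7-7.1, -10-7.1, -15.1-7.1] = [-22.800,-17.100,-22.200]
hi = A.hi+B.hi = [7.5+7.1, 13.2+7.1, 8.1+7.1] = [14.600,20.300,15.200]
diag = √(37.4²+37.4²+37.4²) = √4196.28 = 64.779


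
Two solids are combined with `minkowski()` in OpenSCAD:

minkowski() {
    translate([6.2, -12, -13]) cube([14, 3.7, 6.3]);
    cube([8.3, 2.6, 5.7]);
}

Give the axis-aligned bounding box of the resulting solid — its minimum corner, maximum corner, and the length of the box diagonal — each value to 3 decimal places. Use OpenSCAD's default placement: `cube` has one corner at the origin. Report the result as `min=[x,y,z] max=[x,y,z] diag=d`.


A = translate([6.2, -12, -13]) cube([14, 3.7, 6.3]) → bbox [6.2,-12,-13] .. [20.2,-8.3,-6.7]
B = cube([8.3, 2.6, 5.7]) → bbox [0,0,0] .. [8.3,2.6,5.7]
lo = A.lo+B.lo = [6.2+0, -12+0, -13+0] = [6.200,-12.000,-13.000]
hi = A.hi+B.hi = [20.2+8.3, -8.3+2.6, -6.7+5.7] = [28.500,-5.700,-1.000]
diag = √(22.3²+6.3²+12²) = √680.98 = 26.096

min=[6.200,-12.000,-13.000] max=[28.500,-5.700,-1.000] diag=26.096


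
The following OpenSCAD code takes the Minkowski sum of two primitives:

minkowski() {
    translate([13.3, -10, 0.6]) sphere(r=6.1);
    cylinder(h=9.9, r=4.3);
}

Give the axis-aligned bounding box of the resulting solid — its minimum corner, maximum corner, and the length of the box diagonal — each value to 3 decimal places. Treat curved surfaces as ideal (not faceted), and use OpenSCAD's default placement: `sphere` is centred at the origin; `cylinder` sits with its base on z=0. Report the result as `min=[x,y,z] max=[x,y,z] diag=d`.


min=[2.900,-20.400,-5.500] max=[23.700,0.400,16.600] diag=36.793

A = translate([13.3, -10, 0.6]) sphere(r=6.1) → bbox [7.2,-16.1,-5.5] .. [19.4,-3.9,6.7]
B = cylinder(h=9.9, r=4.3) → bbox [-4.3,-4.3,0] .. [4.3,4.3,9.9]
lo = A.lo+B.lo = [7.2-4.3, -16.1-4.3, -5.5+0] = [2.900,-20.400,-5.500]
hi = A.hi+B.hi = [19.4+4.3, -3.9+4.3, 6.7+9.9] = [23.700,0.400,16.600]
diag = √(20.8²+20.8²+22.1²) = √1353.69 = 36.793


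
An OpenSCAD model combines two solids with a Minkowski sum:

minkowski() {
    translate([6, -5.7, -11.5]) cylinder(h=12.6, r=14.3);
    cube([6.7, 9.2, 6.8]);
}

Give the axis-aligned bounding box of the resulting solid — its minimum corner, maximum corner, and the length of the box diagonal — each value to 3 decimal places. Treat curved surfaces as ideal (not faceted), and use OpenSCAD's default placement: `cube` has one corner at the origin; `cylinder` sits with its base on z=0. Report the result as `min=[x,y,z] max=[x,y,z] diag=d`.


min=[-8.300,-20.000,-11.500] max=[27.000,17.800,7.900] diag=55.238

A = translate([6, -5.7, -11.5]) cylinder(h=12.6, r=14.3) → bbox [-8.3,-20,-11.5] .. [20.3,8.6,1.1]
B = cube([6.7, 9.2, 6.8]) → bbox [0,0,0] .. [6.7,9.2,6.8]
lo = A.lo+B.lo = [-8.3+0, -20+0, -11.5+0] = [-8.300,-20.000,-11.500]
hi = A.hi+B.hi = [20.3+6.7, 8.6+9.2, 1.1+6.8] = [27.000,17.800,7.900]
diag = √(35.3²+37.8²+19.4²) = √3051.29 = 55.238


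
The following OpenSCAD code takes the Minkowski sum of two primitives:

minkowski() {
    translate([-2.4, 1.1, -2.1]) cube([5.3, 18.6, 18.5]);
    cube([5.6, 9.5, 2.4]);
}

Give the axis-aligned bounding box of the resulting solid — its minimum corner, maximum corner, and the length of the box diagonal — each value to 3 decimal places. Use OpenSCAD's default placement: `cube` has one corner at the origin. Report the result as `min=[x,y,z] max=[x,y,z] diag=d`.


min=[-2.400,1.100,-2.100] max=[8.500,29.200,18.800] diag=36.677

A = translate([-2.4, 1.1, -2.1]) cube([5.3, 18.6, 18.5]) → bbox [-2.4,1.1,-2.1] .. [2.9,19.7,16.4]
B = cube([5.6, 9.5, 2.4]) → bbox [0,0,0] .. [5.6,9.5,2.4]
lo = A.lo+B.lo = [-2.4+0, 1.1+0, -2.1+0] = [-2.400,1.100,-2.100]
hi = A.hi+B.hi = [2.9+5.6, 19.7+9.5, 16.4+2.4] = [8.500,29.200,18.800]
diag = √(10.9²+28.1²+20.9²) = √1345.23 = 36.677


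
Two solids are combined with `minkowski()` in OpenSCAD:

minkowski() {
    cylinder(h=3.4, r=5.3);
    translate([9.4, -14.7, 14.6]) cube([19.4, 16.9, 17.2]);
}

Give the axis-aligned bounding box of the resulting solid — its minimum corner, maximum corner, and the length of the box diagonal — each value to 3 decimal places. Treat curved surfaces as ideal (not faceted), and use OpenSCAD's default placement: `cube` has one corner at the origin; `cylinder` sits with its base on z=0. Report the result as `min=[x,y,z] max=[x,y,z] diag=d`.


A = translate([9.4, -14.7, 14.6]) cube([19.4, 16.9, 17.2]) → bbox [9.4,-14.7,14.6] .. [28.8,2.2,31.8]
B = cylinder(h=3.4, r=5.3) → bbox [-5.3,-5.3,0] .. [5.3,5.3,3.4]
lo = A.lo+B.lo = [9.4-5.3, -14.7-5.3, 14.6+0] = [4.100,-20.000,14.600]
hi = A.hi+B.hi = [28.8+5.3, 2.2+5.3, 31.8+3.4] = [34.100,7.500,35.200]
diag = √(30²+27.5²+20.6²) = √2080.61 = 45.614

min=[4.100,-20.000,14.600] max=[34.100,7.500,35.200] diag=45.614


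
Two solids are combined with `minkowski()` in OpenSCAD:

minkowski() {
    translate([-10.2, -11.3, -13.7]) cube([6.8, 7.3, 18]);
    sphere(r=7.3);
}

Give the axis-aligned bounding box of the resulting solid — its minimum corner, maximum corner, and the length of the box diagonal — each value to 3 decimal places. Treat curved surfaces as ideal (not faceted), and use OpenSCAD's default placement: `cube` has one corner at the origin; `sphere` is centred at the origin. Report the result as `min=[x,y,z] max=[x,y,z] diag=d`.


A = translate([-10.2, -11.3, -13.7]) cube([6.8, 7.3, 18]) → bbox [-10.2,-11.3,-13.7] .. [-3.4,-4,4.3]
B = sphere(r=7.3) → bbox [-7.3,-7.3,-7.3] .. [7.3,7.3,7.3]
lo = A.lo+B.lo = [-10.2-7.3, -11.3-7.3, -13.7-7.3] = [-17.500,-18.600,-21.000]
hi = A.hi+B.hi = [-3.4+7.3, -4+7.3, 4.3+7.3] = [3.900,3.300,11.600]
diag = √(21.4²+21.9²+32.6²) = √2000.33 = 44.725

min=[-17.500,-18.600,-21.000] max=[3.900,3.300,11.600] diag=44.725


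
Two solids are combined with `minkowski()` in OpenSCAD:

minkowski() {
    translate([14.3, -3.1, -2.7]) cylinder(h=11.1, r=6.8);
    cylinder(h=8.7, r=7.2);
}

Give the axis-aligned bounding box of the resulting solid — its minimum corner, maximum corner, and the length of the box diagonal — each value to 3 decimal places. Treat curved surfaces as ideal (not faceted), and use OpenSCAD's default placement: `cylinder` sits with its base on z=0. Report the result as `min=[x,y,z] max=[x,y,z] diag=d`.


min=[0.300,-17.100,-2.700] max=[28.300,10.900,17.100] diag=44.272

A = translate([14.3, -3.1, -2.7]) cylinder(h=11.1, r=6.8) → bbox [7.5,-9.9,-2.7] .. [21.1,3.7,8.4]
B = cylinder(h=8.7, r=7.2) → bbox [-7.2,-7.2,0] .. [7.2,7.2,8.7]
lo = A.lo+B.lo = [7.5-7.2, -9.9-7.2, -2.7+0] = [0.300,-17.100,-2.700]
hi = A.hi+B.hi = [21.1+7.2, 3.7+7.2, 8.4+8.7] = [28.300,10.900,17.100]
diag = √(28²+28²+19.8²) = √1960.04 = 44.272


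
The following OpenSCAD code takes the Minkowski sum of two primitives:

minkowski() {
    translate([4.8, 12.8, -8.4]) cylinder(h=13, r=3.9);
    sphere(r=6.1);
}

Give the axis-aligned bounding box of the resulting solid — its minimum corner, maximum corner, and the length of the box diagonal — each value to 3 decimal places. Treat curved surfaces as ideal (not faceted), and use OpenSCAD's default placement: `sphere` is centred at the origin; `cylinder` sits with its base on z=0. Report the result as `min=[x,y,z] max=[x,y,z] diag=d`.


min=[-5.200,2.800,-14.500] max=[14.800,22.800,10.700] diag=37.882

A = translate([4.8, 12.8, -8.4]) cylinder(h=13, r=3.9) → bbox [0.9,8.9,-8.4] .. [8.7,16.7,4.6]
B = sphere(r=6.1) → bbox [-6.1,-6.1,-6.1] .. [6.1,6.1,6.1]
lo = A.lo+B.lo = [0.9-6.1, 8.9-6.1, -8.4-6.1] = [-5.200,2.800,-14.500]
hi = A.hi+B.hi = [8.7+6.1, 16.7+6.1, 4.6+6.1] = [14.800,22.800,10.700]
diag = √(20²+20²+25.2²) = √1435.04 = 37.882


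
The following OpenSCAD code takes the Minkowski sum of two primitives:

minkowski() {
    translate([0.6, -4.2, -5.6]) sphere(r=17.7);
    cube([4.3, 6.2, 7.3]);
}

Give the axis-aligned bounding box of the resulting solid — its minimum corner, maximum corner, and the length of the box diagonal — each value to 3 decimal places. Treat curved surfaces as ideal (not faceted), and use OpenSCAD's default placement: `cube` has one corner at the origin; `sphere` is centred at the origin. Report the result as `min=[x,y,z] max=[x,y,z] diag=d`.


A = translate([0.6, -4.2, -5.6]) sphere(r=17.7) → bbox [-17.1,-21.9,-23.3] .. [18.3,13.5,12.1]
B = cube([4.3, 6.2, 7.3]) → bbox [0,0,0] .. [4.3,6.2,7.3]
lo = A.lo+B.lo = [-17.1+0, -21.9+0, -23.3+0] = [-17.100,-21.900,-23.300]
hi = A.hi+B.hi = [18.3+4.3, 13.5+6.2, 12.1+7.3] = [22.600,19.700,19.400]
diag = √(39.7²+41.6²+42.7²) = √5129.94 = 71.624

min=[-17.100,-21.900,-23.300] max=[22.600,19.700,19.400] diag=71.624


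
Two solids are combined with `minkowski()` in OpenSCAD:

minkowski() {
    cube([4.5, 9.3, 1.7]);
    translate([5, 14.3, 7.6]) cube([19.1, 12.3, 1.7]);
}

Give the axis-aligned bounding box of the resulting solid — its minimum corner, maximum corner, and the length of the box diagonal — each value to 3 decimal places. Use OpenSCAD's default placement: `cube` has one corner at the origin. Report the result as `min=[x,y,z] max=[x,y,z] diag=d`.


A = translate([5, 14.3, 7.6]) cube([19.1, 12.3, 1.7]) → bbox [5,14.3,7.6] .. [24.1,26.6,9.3]
B = cube([4.5, 9.3, 1.7]) → bbox [0,0,0] .. [4.5,9.3,1.7]
lo = A.lo+B.lo = [5+0, 14.3+0, 7.6+0] = [5.000,14.300,7.600]
hi = A.hi+B.hi = [24.1+4.5, 26.6+9.3, 9.3+1.7] = [28.600,35.900,11.000]
diag = √(23.6²+21.6²+3.4²) = √1035.08 = 32.173

min=[5.000,14.300,7.600] max=[28.600,35.900,11.000] diag=32.173


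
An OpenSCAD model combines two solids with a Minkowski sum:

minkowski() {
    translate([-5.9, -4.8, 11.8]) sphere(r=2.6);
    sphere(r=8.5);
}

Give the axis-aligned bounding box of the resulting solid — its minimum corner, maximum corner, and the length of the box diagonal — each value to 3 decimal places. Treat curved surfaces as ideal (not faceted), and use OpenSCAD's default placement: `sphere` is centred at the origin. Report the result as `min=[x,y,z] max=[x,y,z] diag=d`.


A = translate([-5.9, -4.8, 11.8]) sphere(r=2.6) → bbox [-8.5,-7.4,9.2] .. [-3.3,-2.2,14.4]
B = sphere(r=8.5) → bbox [-8.5,-8.5,-8.5] .. [8.5,8.5,8.5]
lo = A.lo+B.lo = [-8.5-8.5, -7.4-8.5, 9.2-8.5] = [-17.000,-15.900,0.700]
hi = A.hi+B.hi = [-3.3+8.5, -2.2+8.5, 14.4+8.5] = [5.200,6.300,22.900]
diag = √(22.2²+22.2²+22.2²) = √1478.52 = 38.452

min=[-17.000,-15.900,0.700] max=[5.200,6.300,22.900] diag=38.452


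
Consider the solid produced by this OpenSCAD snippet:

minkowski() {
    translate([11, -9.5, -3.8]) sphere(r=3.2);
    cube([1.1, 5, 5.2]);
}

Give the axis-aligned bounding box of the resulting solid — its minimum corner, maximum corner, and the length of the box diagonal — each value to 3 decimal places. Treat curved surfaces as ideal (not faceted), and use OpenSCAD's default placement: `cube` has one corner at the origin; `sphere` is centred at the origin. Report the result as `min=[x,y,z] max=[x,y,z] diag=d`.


A = translate([11, -9.5, -3.8]) sphere(r=3.2) → bbox [7.8,-12.7,-7] .. [14.2,-6.3,-0.6]
B = cube([1.1, 5, 5.2]) → bbox [0,0,0] .. [1.1,5,5.2]
lo = A.lo+B.lo = [7.8+0, -12.7+0, -7+0] = [7.800,-12.700,-7.000]
hi = A.hi+B.hi = [14.2+1.1, -6.3+5, -0.6+5.2] = [15.300,-1.300,4.600]
diag = √(7.5²+11.4²+11.6²) = √320.77 = 17.910

min=[7.800,-12.700,-7.000] max=[15.300,-1.300,4.600] diag=17.910


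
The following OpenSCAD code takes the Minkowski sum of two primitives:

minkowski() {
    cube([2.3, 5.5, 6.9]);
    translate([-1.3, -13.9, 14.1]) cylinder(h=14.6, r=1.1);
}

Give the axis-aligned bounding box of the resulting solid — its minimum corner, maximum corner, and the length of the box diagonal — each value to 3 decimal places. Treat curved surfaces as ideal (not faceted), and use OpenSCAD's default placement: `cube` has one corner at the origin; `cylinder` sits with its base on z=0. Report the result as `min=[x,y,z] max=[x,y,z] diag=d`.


min=[-2.400,-15.000,14.100] max=[2.100,-7.300,35.600] diag=23.276

A = translate([-1.3, -13.9, 14.1]) cylinder(h=14.6, r=1.1) → bbox [-2.4,-15,14.1] .. [-0.2,-12.8,28.7]
B = cube([2.3, 5.5, 6.9]) → bbox [0,0,0] .. [2.3,5.5,6.9]
lo = A.lo+B.lo = [-2.4+0, -15+0, 14.1+0] = [-2.400,-15.000,14.100]
hi = A.hi+B.hi = [-0.2+2.3, -12.8+5.5, 28.7+6.9] = [2.100,-7.300,35.600]
diag = √(4.5²+7.7²+21.5²) = √541.79 = 23.276


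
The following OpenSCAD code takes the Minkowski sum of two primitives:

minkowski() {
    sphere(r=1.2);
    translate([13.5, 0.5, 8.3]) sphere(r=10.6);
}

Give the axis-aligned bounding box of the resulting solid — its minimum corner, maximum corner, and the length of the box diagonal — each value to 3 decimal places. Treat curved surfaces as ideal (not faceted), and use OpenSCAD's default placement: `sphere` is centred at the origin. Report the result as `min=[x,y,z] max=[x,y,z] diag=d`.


min=[1.700,-11.300,-3.500] max=[25.300,12.300,20.100] diag=40.876

A = translate([13.5, 0.5, 8.3]) sphere(r=10.6) → bbox [2.9,-10.1,-2.3] .. [24.1,11.1,18.9]
B = sphere(r=1.2) → bbox [-1.2,-1.2,-1.2] .. [1.2,1.2,1.2]
lo = A.lo+B.lo = [2.9-1.2, -10.1-1.2, -2.3-1.2] = [1.700,-11.300,-3.500]
hi = A.hi+B.hi = [24.1+1.2, 11.1+1.2, 18.9+1.2] = [25.300,12.300,20.100]
diag = √(23.6²+23.6²+23.6²) = √1670.88 = 40.876


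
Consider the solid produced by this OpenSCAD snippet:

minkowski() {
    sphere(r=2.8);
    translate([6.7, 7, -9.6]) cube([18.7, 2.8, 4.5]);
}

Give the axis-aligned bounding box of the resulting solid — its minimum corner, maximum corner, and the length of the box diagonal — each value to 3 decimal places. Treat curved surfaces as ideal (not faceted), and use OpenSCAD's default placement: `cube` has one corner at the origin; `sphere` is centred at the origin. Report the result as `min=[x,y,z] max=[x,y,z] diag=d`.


min=[3.900,4.200,-12.400] max=[28.200,12.600,-2.300] diag=27.624

A = translate([6.7, 7, -9.6]) cube([18.7, 2.8, 4.5]) → bbox [6.7,7,-9.6] .. [25.4,9.8,-5.1]
B = sphere(r=2.8) → bbox [-2.8,-2.8,-2.8] .. [2.8,2.8,2.8]
lo = A.lo+B.lo = [6.7-2.8, 7-2.8, -9.6-2.8] = [3.900,4.200,-12.400]
hi = A.hi+B.hi = [25.4+2.8, 9.8+2.8, -5.1+2.8] = [28.200,12.600,-2.300]
diag = √(24.3²+8.4²+10.1²) = √763.06 = 27.624
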